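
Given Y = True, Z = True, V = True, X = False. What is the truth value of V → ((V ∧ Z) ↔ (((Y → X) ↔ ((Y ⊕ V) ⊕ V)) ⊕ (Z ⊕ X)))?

True

V ∧ Z = True ∧ True = True
Y → X = True → False = False
Y ⊕ V = True ⊕ True = False
(Y ⊕ V) ⊕ V = False ⊕ True = True
(Y → X) ↔ ((Y ⊕ V) ⊕ V) = False ↔ True = False
Z ⊕ X = True ⊕ False = True
((Y → X) ↔ ((Y ⊕ V) ⊕ V)) ⊕ (Z ⊕ X) = False ⊕ True = True
(V ∧ Z) ↔ (((Y → X) ↔ ((Y ⊕ V) ⊕ V)) ⊕ (Z ⊕ X)) = True ↔ True = True
V → ((V ∧ Z) ↔ (((Y → X) ↔ ((Y ⊕ V) ⊕ V)) ⊕ (Z ⊕ X))) = True → True = True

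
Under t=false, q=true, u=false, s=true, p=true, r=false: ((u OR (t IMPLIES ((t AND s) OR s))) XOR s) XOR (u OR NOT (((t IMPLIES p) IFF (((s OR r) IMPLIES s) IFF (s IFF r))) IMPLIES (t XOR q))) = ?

t AND s = false AND true = false
(t AND s) OR s = false OR true = true
t IMPLIES ((t AND s) OR s) = false IMPLIES true = true
u OR (t IMPLIES ((t AND s) OR s)) = false OR true = true
(u OR (t IMPLIES ((t AND s) OR s))) XOR s = true XOR true = false
t IMPLIES p = false IMPLIES true = true
s OR r = true OR false = true
(s OR r) IMPLIES s = true IMPLIES true = true
s IFF r = true IFF false = false
((s OR r) IMPLIES s) IFF (s IFF r) = true IFF false = false
(t IMPLIES p) IFF (((s OR r) IMPLIES s) IFF (s IFF r)) = true IFF false = false
t XOR q = false XOR true = true
((t IMPLIES p) IFF (((s OR r) IMPLIES s) IFF (s IFF r))) IMPLIES (t XOR q) = false IMPLIES true = true
NOT (((t IMPLIES p) IFF (((s OR r) IMPLIES s) IFF (s IFF r))) IMPLIES (t XOR q)) = NOT true = false
u OR NOT (((t IMPLIES p) IFF (((s OR r) IMPLIES s) IFF (s IFF r))) IMPLIES (t XOR q)) = false OR false = false
((u OR (t IMPLIES ((t AND s) OR s))) XOR s) XOR (u OR NOT (((t IMPLIES p) IFF (((s OR r) IMPLIES s) IFF (s IFF r))) IMPLIES (t XOR q))) = false XOR false = false

false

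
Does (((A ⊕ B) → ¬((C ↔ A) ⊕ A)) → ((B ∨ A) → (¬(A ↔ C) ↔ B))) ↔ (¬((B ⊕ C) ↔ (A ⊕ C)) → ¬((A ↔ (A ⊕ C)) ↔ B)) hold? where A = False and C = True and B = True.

True

A ⊕ B = False ⊕ True = True
C ↔ A = True ↔ False = False
(C ↔ A) ⊕ A = False ⊕ False = False
¬((C ↔ A) ⊕ A) = ¬False = True
(A ⊕ B) → ¬((C ↔ A) ⊕ A) = True → True = True
B ∨ A = True ∨ False = True
A ↔ C = False ↔ True = False
¬(A ↔ C) = ¬False = True
¬(A ↔ C) ↔ B = True ↔ True = True
(B ∨ A) → (¬(A ↔ C) ↔ B) = True → True = True
((A ⊕ B) → ¬((C ↔ A) ⊕ A)) → ((B ∨ A) → (¬(A ↔ C) ↔ B)) = True → True = True
B ⊕ C = True ⊕ True = False
A ⊕ C = False ⊕ True = True
(B ⊕ C) ↔ (A ⊕ C) = False ↔ True = False
¬((B ⊕ C) ↔ (A ⊕ C)) = ¬False = True
A ⊕ C = False ⊕ True = True
A ↔ (A ⊕ C) = False ↔ True = False
(A ↔ (A ⊕ C)) ↔ B = False ↔ True = False
¬((A ↔ (A ⊕ C)) ↔ B) = ¬False = True
¬((B ⊕ C) ↔ (A ⊕ C)) → ¬((A ↔ (A ⊕ C)) ↔ B) = True → True = True
(((A ⊕ B) → ¬((C ↔ A) ⊕ A)) → ((B ∨ A) → (¬(A ↔ C) ↔ B))) ↔ (¬((B ⊕ C) ↔ (A ⊕ C)) → ¬((A ↔ (A ⊕ C)) ↔ B)) = True ↔ True = True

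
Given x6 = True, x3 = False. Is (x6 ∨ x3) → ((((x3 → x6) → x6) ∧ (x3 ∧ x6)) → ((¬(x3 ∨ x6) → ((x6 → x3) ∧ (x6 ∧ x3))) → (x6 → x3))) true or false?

True

x6 ∨ x3 = True ∨ False = True
x3 → x6 = False → True = True
(x3 → x6) → x6 = True → True = True
x3 ∧ x6 = False ∧ True = False
((x3 → x6) → x6) ∧ (x3 ∧ x6) = True ∧ False = False
x3 ∨ x6 = False ∨ True = True
¬(x3 ∨ x6) = ¬True = False
x6 → x3 = True → False = False
x6 ∧ x3 = True ∧ False = False
(x6 → x3) ∧ (x6 ∧ x3) = False ∧ False = False
¬(x3 ∨ x6) → ((x6 → x3) ∧ (x6 ∧ x3)) = False → False = True
x6 → x3 = True → False = False
(¬(x3 ∨ x6) → ((x6 → x3) ∧ (x6 ∧ x3))) → (x6 → x3) = True → False = False
(((x3 → x6) → x6) ∧ (x3 ∧ x6)) → ((¬(x3 ∨ x6) → ((x6 → x3) ∧ (x6 ∧ x3))) → (x6 → x3)) = False → False = True
(x6 ∨ x3) → ((((x3 → x6) → x6) ∧ (x3 ∧ x6)) → ((¬(x3 ∨ x6) → ((x6 → x3) ∧ (x6 ∧ x3))) → (x6 → x3))) = True → True = True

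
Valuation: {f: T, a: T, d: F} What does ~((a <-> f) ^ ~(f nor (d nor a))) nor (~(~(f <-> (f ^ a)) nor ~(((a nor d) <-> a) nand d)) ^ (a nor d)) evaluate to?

Substituting f=T, a=T, d=F:
a <-> f = T <-> T = T
d nor a = F nor T = F
f nor (d nor a) = T nor F = F
~(f nor (d nor a)) = ~F = T
(a <-> f) ^ ~(f nor (d nor a)) = T ^ T = F
~((a <-> f) ^ ~(f nor (d nor a))) = ~F = T
f ^ a = T ^ T = F
f <-> (f ^ a) = T <-> F = F
~(f <-> (f ^ a)) = ~F = T
a nor d = T nor F = F
(a nor d) <-> a = F <-> T = F
((a nor d) <-> a) nand d = F nand F = T
~(((a nor d) <-> a) nand d) = ~T = F
~(f <-> (f ^ a)) nor ~(((a nor d) <-> a) nand d) = T nor F = F
~(~(f <-> (f ^ a)) nor ~(((a nor d) <-> a) nand d)) = ~F = T
a nor d = T nor F = F
~(~(f <-> (f ^ a)) nor ~(((a nor d) <-> a) nand d)) ^ (a nor d) = T ^ F = T
~((a <-> f) ^ ~(f nor (d nor a))) nor (~(~(f <-> (f ^ a)) nor ~(((a nor d) <-> a) nand d)) ^ (a nor d)) = T nor T = F

F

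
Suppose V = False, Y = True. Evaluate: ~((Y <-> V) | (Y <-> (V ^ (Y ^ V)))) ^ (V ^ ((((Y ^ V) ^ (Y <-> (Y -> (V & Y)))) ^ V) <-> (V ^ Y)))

Substituting V=False, Y=True:
Y <-> V = True <-> False = False
Y ^ V = True ^ False = True
V ^ (Y ^ V) = False ^ True = True
Y <-> (V ^ (Y ^ V)) = True <-> True = True
(Y <-> V) | (Y <-> (V ^ (Y ^ V))) = False | True = True
~((Y <-> V) | (Y <-> (V ^ (Y ^ V)))) = ~True = False
Y ^ V = True ^ False = True
V & Y = False & True = False
Y -> (V & Y) = True -> False = False
Y <-> (Y -> (V & Y)) = True <-> False = False
(Y ^ V) ^ (Y <-> (Y -> (V & Y))) = True ^ False = True
((Y ^ V) ^ (Y <-> (Y -> (V & Y)))) ^ V = True ^ False = True
V ^ Y = False ^ True = True
(((Y ^ V) ^ (Y <-> (Y -> (V & Y)))) ^ V) <-> (V ^ Y) = True <-> True = True
V ^ ((((Y ^ V) ^ (Y <-> (Y -> (V & Y)))) ^ V) <-> (V ^ Y)) = False ^ True = True
~((Y <-> V) | (Y <-> (V ^ (Y ^ V)))) ^ (V ^ ((((Y ^ V) ^ (Y <-> (Y -> (V & Y)))) ^ V) <-> (V ^ Y))) = False ^ True = True

True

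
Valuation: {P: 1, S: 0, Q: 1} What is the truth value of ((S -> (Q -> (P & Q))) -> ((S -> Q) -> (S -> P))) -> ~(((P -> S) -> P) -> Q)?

0

P & Q = 1 & 1 = 1
Q -> (P & Q) = 1 -> 1 = 1
S -> (Q -> (P & Q)) = 0 -> 1 = 1
S -> Q = 0 -> 1 = 1
S -> P = 0 -> 1 = 1
(S -> Q) -> (S -> P) = 1 -> 1 = 1
(S -> (Q -> (P & Q))) -> ((S -> Q) -> (S -> P)) = 1 -> 1 = 1
P -> S = 1 -> 0 = 0
(P -> S) -> P = 0 -> 1 = 1
((P -> S) -> P) -> Q = 1 -> 1 = 1
~(((P -> S) -> P) -> Q) = ~1 = 0
((S -> (Q -> (P & Q))) -> ((S -> Q) -> (S -> P))) -> ~(((P -> S) -> P) -> Q) = 1 -> 0 = 0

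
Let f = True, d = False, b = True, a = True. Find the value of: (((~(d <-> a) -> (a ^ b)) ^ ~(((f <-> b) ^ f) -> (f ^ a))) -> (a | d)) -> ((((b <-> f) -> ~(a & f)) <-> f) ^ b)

Substituting f=True, d=False, b=True, a=True:
d <-> a = False <-> True = False
~(d <-> a) = ~False = True
a ^ b = True ^ True = False
~(d <-> a) -> (a ^ b) = True -> False = False
f <-> b = True <-> True = True
(f <-> b) ^ f = True ^ True = False
f ^ a = True ^ True = False
((f <-> b) ^ f) -> (f ^ a) = False -> False = True
~(((f <-> b) ^ f) -> (f ^ a)) = ~True = False
(~(d <-> a) -> (a ^ b)) ^ ~(((f <-> b) ^ f) -> (f ^ a)) = False ^ False = False
a | d = True | False = True
((~(d <-> a) -> (a ^ b)) ^ ~(((f <-> b) ^ f) -> (f ^ a))) -> (a | d) = False -> True = True
b <-> f = True <-> True = True
a & f = True & True = True
~(a & f) = ~True = False
(b <-> f) -> ~(a & f) = True -> False = False
((b <-> f) -> ~(a & f)) <-> f = False <-> True = False
(((b <-> f) -> ~(a & f)) <-> f) ^ b = False ^ True = True
(((~(d <-> a) -> (a ^ b)) ^ ~(((f <-> b) ^ f) -> (f ^ a))) -> (a | d)) -> ((((b <-> f) -> ~(a & f)) <-> f) ^ b) = True -> True = True

True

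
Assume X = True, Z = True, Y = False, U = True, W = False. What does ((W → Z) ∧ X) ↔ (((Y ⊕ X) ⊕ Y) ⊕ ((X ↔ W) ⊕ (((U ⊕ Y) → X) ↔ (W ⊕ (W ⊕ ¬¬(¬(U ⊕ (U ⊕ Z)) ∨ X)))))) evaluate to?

Substituting X=True, Z=True, Y=False, U=True, W=False:
W → Z = False → True = True
(W → Z) ∧ X = True ∧ True = True
Y ⊕ X = False ⊕ True = True
(Y ⊕ X) ⊕ Y = True ⊕ False = True
X ↔ W = True ↔ False = False
U ⊕ Y = True ⊕ False = True
(U ⊕ Y) → X = True → True = True
U ⊕ Z = True ⊕ True = False
U ⊕ (U ⊕ Z) = True ⊕ False = True
¬(U ⊕ (U ⊕ Z)) = ¬True = False
¬(U ⊕ (U ⊕ Z)) ∨ X = False ∨ True = True
¬(¬(U ⊕ (U ⊕ Z)) ∨ X) = ¬True = False
¬¬(¬(U ⊕ (U ⊕ Z)) ∨ X) = ¬False = True
W ⊕ ¬¬(¬(U ⊕ (U ⊕ Z)) ∨ X) = False ⊕ True = True
W ⊕ (W ⊕ ¬¬(¬(U ⊕ (U ⊕ Z)) ∨ X)) = False ⊕ True = True
((U ⊕ Y) → X) ↔ (W ⊕ (W ⊕ ¬¬(¬(U ⊕ (U ⊕ Z)) ∨ X))) = True ↔ True = True
(X ↔ W) ⊕ (((U ⊕ Y) → X) ↔ (W ⊕ (W ⊕ ¬¬(¬(U ⊕ (U ⊕ Z)) ∨ X)))) = False ⊕ True = True
((Y ⊕ X) ⊕ Y) ⊕ ((X ↔ W) ⊕ (((U ⊕ Y) → X) ↔ (W ⊕ (W ⊕ ¬¬(¬(U ⊕ (U ⊕ Z)) ∨ X))))) = True ⊕ True = False
((W → Z) ∧ X) ↔ (((Y ⊕ X) ⊕ Y) ⊕ ((X ↔ W) ⊕ (((U ⊕ Y) → X) ↔ (W ⊕ (W ⊕ ¬¬(¬(U ⊕ (U ⊕ Z)) ∨ X)))))) = True ↔ False = False

False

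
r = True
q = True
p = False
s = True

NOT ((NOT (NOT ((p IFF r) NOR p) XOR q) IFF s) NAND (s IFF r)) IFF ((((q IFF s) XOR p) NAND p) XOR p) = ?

p IFF r = False IFF True = False
(p IFF r) NOR p = False NOR False = True
NOT ((p IFF r) NOR p) = NOT True = False
NOT ((p IFF r) NOR p) XOR q = False XOR True = True
NOT (NOT ((p IFF r) NOR p) XOR q) = NOT True = False
NOT (NOT ((p IFF r) NOR p) XOR q) IFF s = False IFF True = False
s IFF r = True IFF True = True
(NOT (NOT ((p IFF r) NOR p) XOR q) IFF s) NAND (s IFF r) = False NAND True = True
NOT ((NOT (NOT ((p IFF r) NOR p) XOR q) IFF s) NAND (s IFF r)) = NOT True = False
q IFF s = True IFF True = True
(q IFF s) XOR p = True XOR False = True
((q IFF s) XOR p) NAND p = True NAND False = True
(((q IFF s) XOR p) NAND p) XOR p = True XOR False = True
NOT ((NOT (NOT ((p IFF r) NOR p) XOR q) IFF s) NAND (s IFF r)) IFF ((((q IFF s) XOR p) NAND p) XOR p) = False IFF True = False

False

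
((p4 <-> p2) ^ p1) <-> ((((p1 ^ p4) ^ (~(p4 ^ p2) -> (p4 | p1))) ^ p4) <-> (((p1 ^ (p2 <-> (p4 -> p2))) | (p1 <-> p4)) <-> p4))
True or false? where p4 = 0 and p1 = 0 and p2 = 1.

Substituting p4=0, p1=0, p2=1:
p4 <-> p2 = 0 <-> 1 = 0
(p4 <-> p2) ^ p1 = 0 ^ 0 = 0
p1 ^ p4 = 0 ^ 0 = 0
p4 ^ p2 = 0 ^ 1 = 1
~(p4 ^ p2) = ~1 = 0
p4 | p1 = 0 | 0 = 0
~(p4 ^ p2) -> (p4 | p1) = 0 -> 0 = 1
(p1 ^ p4) ^ (~(p4 ^ p2) -> (p4 | p1)) = 0 ^ 1 = 1
((p1 ^ p4) ^ (~(p4 ^ p2) -> (p4 | p1))) ^ p4 = 1 ^ 0 = 1
p4 -> p2 = 0 -> 1 = 1
p2 <-> (p4 -> p2) = 1 <-> 1 = 1
p1 ^ (p2 <-> (p4 -> p2)) = 0 ^ 1 = 1
p1 <-> p4 = 0 <-> 0 = 1
(p1 ^ (p2 <-> (p4 -> p2))) | (p1 <-> p4) = 1 | 1 = 1
((p1 ^ (p2 <-> (p4 -> p2))) | (p1 <-> p4)) <-> p4 = 1 <-> 0 = 0
(((p1 ^ p4) ^ (~(p4 ^ p2) -> (p4 | p1))) ^ p4) <-> (((p1 ^ (p2 <-> (p4 -> p2))) | (p1 <-> p4)) <-> p4) = 1 <-> 0 = 0
((p4 <-> p2) ^ p1) <-> ((((p1 ^ p4) ^ (~(p4 ^ p2) -> (p4 | p1))) ^ p4) <-> (((p1 ^ (p2 <-> (p4 -> p2))) | (p1 <-> p4)) <-> p4)) = 0 <-> 0 = 1

1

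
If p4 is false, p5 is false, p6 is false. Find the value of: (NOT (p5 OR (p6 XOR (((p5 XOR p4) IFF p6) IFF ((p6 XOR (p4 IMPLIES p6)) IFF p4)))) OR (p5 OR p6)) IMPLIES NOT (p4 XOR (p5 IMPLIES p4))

p5 XOR p4 = False XOR False = False
(p5 XOR p4) IFF p6 = False IFF False = True
p4 IMPLIES p6 = False IMPLIES False = True
p6 XOR (p4 IMPLIES p6) = False XOR True = True
(p6 XOR (p4 IMPLIES p6)) IFF p4 = True IFF False = False
((p5 XOR p4) IFF p6) IFF ((p6 XOR (p4 IMPLIES p6)) IFF p4) = True IFF False = False
p6 XOR (((p5 XOR p4) IFF p6) IFF ((p6 XOR (p4 IMPLIES p6)) IFF p4)) = False XOR False = False
p5 OR (p6 XOR (((p5 XOR p4) IFF p6) IFF ((p6 XOR (p4 IMPLIES p6)) IFF p4))) = False OR False = False
NOT (p5 OR (p6 XOR (((p5 XOR p4) IFF p6) IFF ((p6 XOR (p4 IMPLIES p6)) IFF p4)))) = NOT False = True
p5 OR p6 = False OR False = False
NOT (p5 OR (p6 XOR (((p5 XOR p4) IFF p6) IFF ((p6 XOR (p4 IMPLIES p6)) IFF p4)))) OR (p5 OR p6) = True OR False = True
p5 IMPLIES p4 = False IMPLIES False = True
p4 XOR (p5 IMPLIES p4) = False XOR True = True
NOT (p4 XOR (p5 IMPLIES p4)) = NOT True = False
(NOT (p5 OR (p6 XOR (((p5 XOR p4) IFF p6) IFF ((p6 XOR (p4 IMPLIES p6)) IFF p4)))) OR (p5 OR p6)) IMPLIES NOT (p4 XOR (p5 IMPLIES p4)) = True IMPLIES False = False

False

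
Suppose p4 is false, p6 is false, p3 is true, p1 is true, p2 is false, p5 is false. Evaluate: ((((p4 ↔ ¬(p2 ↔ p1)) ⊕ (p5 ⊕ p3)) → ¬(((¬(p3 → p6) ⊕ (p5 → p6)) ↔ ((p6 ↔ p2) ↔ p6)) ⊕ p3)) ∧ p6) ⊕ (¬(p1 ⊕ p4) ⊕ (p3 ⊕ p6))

p2 ↔ p1 = F ↔ T = F
¬(p2 ↔ p1) = ¬F = T
p4 ↔ ¬(p2 ↔ p1) = F ↔ T = F
p5 ⊕ p3 = F ⊕ T = T
(p4 ↔ ¬(p2 ↔ p1)) ⊕ (p5 ⊕ p3) = F ⊕ T = T
p3 → p6 = T → F = F
¬(p3 → p6) = ¬F = T
p5 → p6 = F → F = T
¬(p3 → p6) ⊕ (p5 → p6) = T ⊕ T = F
p6 ↔ p2 = F ↔ F = T
(p6 ↔ p2) ↔ p6 = T ↔ F = F
(¬(p3 → p6) ⊕ (p5 → p6)) ↔ ((p6 ↔ p2) ↔ p6) = F ↔ F = T
((¬(p3 → p6) ⊕ (p5 → p6)) ↔ ((p6 ↔ p2) ↔ p6)) ⊕ p3 = T ⊕ T = F
¬(((¬(p3 → p6) ⊕ (p5 → p6)) ↔ ((p6 ↔ p2) ↔ p6)) ⊕ p3) = ¬F = T
((p4 ↔ ¬(p2 ↔ p1)) ⊕ (p5 ⊕ p3)) → ¬(((¬(p3 → p6) ⊕ (p5 → p6)) ↔ ((p6 ↔ p2) ↔ p6)) ⊕ p3) = T → T = T
(((p4 ↔ ¬(p2 ↔ p1)) ⊕ (p5 ⊕ p3)) → ¬(((¬(p3 → p6) ⊕ (p5 → p6)) ↔ ((p6 ↔ p2) ↔ p6)) ⊕ p3)) ∧ p6 = T ∧ F = F
p1 ⊕ p4 = T ⊕ F = T
¬(p1 ⊕ p4) = ¬T = F
p3 ⊕ p6 = T ⊕ F = T
¬(p1 ⊕ p4) ⊕ (p3 ⊕ p6) = F ⊕ T = T
((((p4 ↔ ¬(p2 ↔ p1)) ⊕ (p5 ⊕ p3)) → ¬(((¬(p3 → p6) ⊕ (p5 → p6)) ↔ ((p6 ↔ p2) ↔ p6)) ⊕ p3)) ∧ p6) ⊕ (¬(p1 ⊕ p4) ⊕ (p3 ⊕ p6)) = F ⊕ T = T

T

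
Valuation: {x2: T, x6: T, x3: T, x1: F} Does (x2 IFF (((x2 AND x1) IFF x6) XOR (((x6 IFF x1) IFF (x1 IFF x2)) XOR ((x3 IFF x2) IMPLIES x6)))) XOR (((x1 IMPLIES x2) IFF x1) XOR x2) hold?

T

x2 AND x1 = T AND F = F
(x2 AND x1) IFF x6 = F IFF T = F
x6 IFF x1 = T IFF F = F
x1 IFF x2 = F IFF T = F
(x6 IFF x1) IFF (x1 IFF x2) = F IFF F = T
x3 IFF x2 = T IFF T = T
(x3 IFF x2) IMPLIES x6 = T IMPLIES T = T
((x6 IFF x1) IFF (x1 IFF x2)) XOR ((x3 IFF x2) IMPLIES x6) = T XOR T = F
((x2 AND x1) IFF x6) XOR (((x6 IFF x1) IFF (x1 IFF x2)) XOR ((x3 IFF x2) IMPLIES x6)) = F XOR F = F
x2 IFF (((x2 AND x1) IFF x6) XOR (((x6 IFF x1) IFF (x1 IFF x2)) XOR ((x3 IFF x2) IMPLIES x6))) = T IFF F = F
x1 IMPLIES x2 = F IMPLIES T = T
(x1 IMPLIES x2) IFF x1 = T IFF F = F
((x1 IMPLIES x2) IFF x1) XOR x2 = F XOR T = T
(x2 IFF (((x2 AND x1) IFF x6) XOR (((x6 IFF x1) IFF (x1 IFF x2)) XOR ((x3 IFF x2) IMPLIES x6)))) XOR (((x1 IMPLIES x2) IFF x1) XOR x2) = F XOR T = T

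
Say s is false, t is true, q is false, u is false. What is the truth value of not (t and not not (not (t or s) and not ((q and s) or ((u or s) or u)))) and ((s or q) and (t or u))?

False

t or s = True or False = True
not (t or s) = not True = False
q and s = False and False = False
u or s = False or False = False
(u or s) or u = False or False = False
(q and s) or ((u or s) or u) = False or False = False
not ((q and s) or ((u or s) or u)) = not False = True
not (t or s) and not ((q and s) or ((u or s) or u)) = False and True = False
not (not (t or s) and not ((q and s) or ((u or s) or u))) = not False = True
not not (not (t or s) and not ((q and s) or ((u or s) or u))) = not True = False
t and not not (not (t or s) and not ((q and s) or ((u or s) or u))) = True and False = False
not (t and not not (not (t or s) and not ((q and s) or ((u or s) or u)))) = not False = True
s or q = False or False = False
t or u = True or False = True
(s or q) and (t or u) = False and True = False
not (t and not not (not (t or s) and not ((q and s) or ((u or s) or u)))) and ((s or q) and (t or u)) = True and False = False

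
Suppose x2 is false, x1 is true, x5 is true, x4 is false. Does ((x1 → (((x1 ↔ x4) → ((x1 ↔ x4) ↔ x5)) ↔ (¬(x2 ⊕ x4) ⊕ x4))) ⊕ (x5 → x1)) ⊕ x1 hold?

x1 ↔ x4 = True ↔ False = False
x1 ↔ x4 = True ↔ False = False
(x1 ↔ x4) ↔ x5 = False ↔ True = False
(x1 ↔ x4) → ((x1 ↔ x4) ↔ x5) = False → False = True
x2 ⊕ x4 = False ⊕ False = False
¬(x2 ⊕ x4) = ¬False = True
¬(x2 ⊕ x4) ⊕ x4 = True ⊕ False = True
((x1 ↔ x4) → ((x1 ↔ x4) ↔ x5)) ↔ (¬(x2 ⊕ x4) ⊕ x4) = True ↔ True = True
x1 → (((x1 ↔ x4) → ((x1 ↔ x4) ↔ x5)) ↔ (¬(x2 ⊕ x4) ⊕ x4)) = True → True = True
x5 → x1 = True → True = True
(x1 → (((x1 ↔ x4) → ((x1 ↔ x4) ↔ x5)) ↔ (¬(x2 ⊕ x4) ⊕ x4))) ⊕ (x5 → x1) = True ⊕ True = False
((x1 → (((x1 ↔ x4) → ((x1 ↔ x4) ↔ x5)) ↔ (¬(x2 ⊕ x4) ⊕ x4))) ⊕ (x5 → x1)) ⊕ x1 = False ⊕ True = True

True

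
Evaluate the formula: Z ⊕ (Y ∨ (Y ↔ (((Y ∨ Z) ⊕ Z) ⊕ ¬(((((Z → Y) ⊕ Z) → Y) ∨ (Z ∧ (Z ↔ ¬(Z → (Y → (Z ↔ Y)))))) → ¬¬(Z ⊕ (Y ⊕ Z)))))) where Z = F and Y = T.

Substituting Z=F, Y=T:
Y ∨ Z = T ∨ F = T
(Y ∨ Z) ⊕ Z = T ⊕ F = T
Z → Y = F → T = T
(Z → Y) ⊕ Z = T ⊕ F = T
((Z → Y) ⊕ Z) → Y = T → T = T
Z ↔ Y = F ↔ T = F
Y → (Z ↔ Y) = T → F = F
Z → (Y → (Z ↔ Y)) = F → F = T
¬(Z → (Y → (Z ↔ Y))) = ¬T = F
Z ↔ ¬(Z → (Y → (Z ↔ Y))) = F ↔ F = T
Z ∧ (Z ↔ ¬(Z → (Y → (Z ↔ Y)))) = F ∧ T = F
(((Z → Y) ⊕ Z) → Y) ∨ (Z ∧ (Z ↔ ¬(Z → (Y → (Z ↔ Y))))) = T ∨ F = T
Y ⊕ Z = T ⊕ F = T
Z ⊕ (Y ⊕ Z) = F ⊕ T = T
¬(Z ⊕ (Y ⊕ Z)) = ¬T = F
¬¬(Z ⊕ (Y ⊕ Z)) = ¬F = T
((((Z → Y) ⊕ Z) → Y) ∨ (Z ∧ (Z ↔ ¬(Z → (Y → (Z ↔ Y)))))) → ¬¬(Z ⊕ (Y ⊕ Z)) = T → T = T
¬(((((Z → Y) ⊕ Z) → Y) ∨ (Z ∧ (Z ↔ ¬(Z → (Y → (Z ↔ Y)))))) → ¬¬(Z ⊕ (Y ⊕ Z))) = ¬T = F
((Y ∨ Z) ⊕ Z) ⊕ ¬(((((Z → Y) ⊕ Z) → Y) ∨ (Z ∧ (Z ↔ ¬(Z → (Y → (Z ↔ Y)))))) → ¬¬(Z ⊕ (Y ⊕ Z))) = T ⊕ F = T
Y ↔ (((Y ∨ Z) ⊕ Z) ⊕ ¬(((((Z → Y) ⊕ Z) → Y) ∨ (Z ∧ (Z ↔ ¬(Z → (Y → (Z ↔ Y)))))) → ¬¬(Z ⊕ (Y ⊕ Z)))) = T ↔ T = T
Y ∨ (Y ↔ (((Y ∨ Z) ⊕ Z) ⊕ ¬(((((Z → Y) ⊕ Z) → Y) ∨ (Z ∧ (Z ↔ ¬(Z → (Y → (Z ↔ Y)))))) → ¬¬(Z ⊕ (Y ⊕ Z))))) = T ∨ T = T
Z ⊕ (Y ∨ (Y ↔ (((Y ∨ Z) ⊕ Z) ⊕ ¬(((((Z → Y) ⊕ Z) → Y) ∨ (Z ∧ (Z ↔ ¬(Z → (Y → (Z ↔ Y)))))) → ¬¬(Z ⊕ (Y ⊕ Z)))))) = F ⊕ T = T

T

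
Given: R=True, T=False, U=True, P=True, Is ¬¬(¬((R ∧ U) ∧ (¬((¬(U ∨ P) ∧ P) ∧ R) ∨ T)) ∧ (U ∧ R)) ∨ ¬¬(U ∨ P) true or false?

True

R ∧ U = True ∧ True = True
U ∨ P = True ∨ True = True
¬(U ∨ P) = ¬True = False
¬(U ∨ P) ∧ P = False ∧ True = False
(¬(U ∨ P) ∧ P) ∧ R = False ∧ True = False
¬((¬(U ∨ P) ∧ P) ∧ R) = ¬False = True
¬((¬(U ∨ P) ∧ P) ∧ R) ∨ T = True ∨ False = True
(R ∧ U) ∧ (¬((¬(U ∨ P) ∧ P) ∧ R) ∨ T) = True ∧ True = True
¬((R ∧ U) ∧ (¬((¬(U ∨ P) ∧ P) ∧ R) ∨ T)) = ¬True = False
U ∧ R = True ∧ True = True
¬((R ∧ U) ∧ (¬((¬(U ∨ P) ∧ P) ∧ R) ∨ T)) ∧ (U ∧ R) = False ∧ True = False
¬(¬((R ∧ U) ∧ (¬((¬(U ∨ P) ∧ P) ∧ R) ∨ T)) ∧ (U ∧ R)) = ¬False = True
¬¬(¬((R ∧ U) ∧ (¬((¬(U ∨ P) ∧ P) ∧ R) ∨ T)) ∧ (U ∧ R)) = ¬True = False
U ∨ P = True ∨ True = True
¬(U ∨ P) = ¬True = False
¬¬(U ∨ P) = ¬False = True
¬¬(¬((R ∧ U) ∧ (¬((¬(U ∨ P) ∧ P) ∧ R) ∨ T)) ∧ (U ∧ R)) ∨ ¬¬(U ∨ P) = False ∨ True = True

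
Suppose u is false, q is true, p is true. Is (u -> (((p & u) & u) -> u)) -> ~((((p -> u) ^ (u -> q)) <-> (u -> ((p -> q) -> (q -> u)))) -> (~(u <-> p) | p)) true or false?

F

p & u = T & F = F
(p & u) & u = F & F = F
((p & u) & u) -> u = F -> F = T
u -> (((p & u) & u) -> u) = F -> T = T
p -> u = T -> F = F
u -> q = F -> T = T
(p -> u) ^ (u -> q) = F ^ T = T
p -> q = T -> T = T
q -> u = T -> F = F
(p -> q) -> (q -> u) = T -> F = F
u -> ((p -> q) -> (q -> u)) = F -> F = T
((p -> u) ^ (u -> q)) <-> (u -> ((p -> q) -> (q -> u))) = T <-> T = T
u <-> p = F <-> T = F
~(u <-> p) = ~F = T
~(u <-> p) | p = T | T = T
(((p -> u) ^ (u -> q)) <-> (u -> ((p -> q) -> (q -> u)))) -> (~(u <-> p) | p) = T -> T = T
~((((p -> u) ^ (u -> q)) <-> (u -> ((p -> q) -> (q -> u)))) -> (~(u <-> p) | p)) = ~T = F
(u -> (((p & u) & u) -> u)) -> ~((((p -> u) ^ (u -> q)) <-> (u -> ((p -> q) -> (q -> u)))) -> (~(u <-> p) | p)) = T -> F = F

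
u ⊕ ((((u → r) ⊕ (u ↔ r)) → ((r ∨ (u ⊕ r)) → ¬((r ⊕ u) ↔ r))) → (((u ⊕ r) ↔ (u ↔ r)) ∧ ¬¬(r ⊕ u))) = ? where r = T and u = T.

T

Substituting r=T, u=T:
u → r = T → T = T
u ↔ r = T ↔ T = T
(u → r) ⊕ (u ↔ r) = T ⊕ T = F
u ⊕ r = T ⊕ T = F
r ∨ (u ⊕ r) = T ∨ F = T
r ⊕ u = T ⊕ T = F
(r ⊕ u) ↔ r = F ↔ T = F
¬((r ⊕ u) ↔ r) = ¬F = T
(r ∨ (u ⊕ r)) → ¬((r ⊕ u) ↔ r) = T → T = T
((u → r) ⊕ (u ↔ r)) → ((r ∨ (u ⊕ r)) → ¬((r ⊕ u) ↔ r)) = F → T = T
u ⊕ r = T ⊕ T = F
u ↔ r = T ↔ T = T
(u ⊕ r) ↔ (u ↔ r) = F ↔ T = F
r ⊕ u = T ⊕ T = F
¬(r ⊕ u) = ¬F = T
¬¬(r ⊕ u) = ¬T = F
((u ⊕ r) ↔ (u ↔ r)) ∧ ¬¬(r ⊕ u) = F ∧ F = F
(((u → r) ⊕ (u ↔ r)) → ((r ∨ (u ⊕ r)) → ¬((r ⊕ u) ↔ r))) → (((u ⊕ r) ↔ (u ↔ r)) ∧ ¬¬(r ⊕ u)) = T → F = F
u ⊕ ((((u → r) ⊕ (u ↔ r)) → ((r ∨ (u ⊕ r)) → ¬((r ⊕ u) ↔ r))) → (((u ⊕ r) ↔ (u ↔ r)) ∧ ¬¬(r ⊕ u))) = T ⊕ F = T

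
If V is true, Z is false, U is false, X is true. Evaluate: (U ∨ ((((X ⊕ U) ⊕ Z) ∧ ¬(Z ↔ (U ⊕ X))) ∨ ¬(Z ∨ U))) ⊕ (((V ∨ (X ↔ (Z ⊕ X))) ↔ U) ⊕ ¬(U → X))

X ⊕ U = T ⊕ F = T
(X ⊕ U) ⊕ Z = T ⊕ F = T
U ⊕ X = F ⊕ T = T
Z ↔ (U ⊕ X) = F ↔ T = F
¬(Z ↔ (U ⊕ X)) = ¬F = T
((X ⊕ U) ⊕ Z) ∧ ¬(Z ↔ (U ⊕ X)) = T ∧ T = T
Z ∨ U = F ∨ F = F
¬(Z ∨ U) = ¬F = T
(((X ⊕ U) ⊕ Z) ∧ ¬(Z ↔ (U ⊕ X))) ∨ ¬(Z ∨ U) = T ∨ T = T
U ∨ ((((X ⊕ U) ⊕ Z) ∧ ¬(Z ↔ (U ⊕ X))) ∨ ¬(Z ∨ U)) = F ∨ T = T
Z ⊕ X = F ⊕ T = T
X ↔ (Z ⊕ X) = T ↔ T = T
V ∨ (X ↔ (Z ⊕ X)) = T ∨ T = T
(V ∨ (X ↔ (Z ⊕ X))) ↔ U = T ↔ F = F
U → X = F → T = T
¬(U → X) = ¬T = F
((V ∨ (X ↔ (Z ⊕ X))) ↔ U) ⊕ ¬(U → X) = F ⊕ F = F
(U ∨ ((((X ⊕ U) ⊕ Z) ∧ ¬(Z ↔ (U ⊕ X))) ∨ ¬(Z ∨ U))) ⊕ (((V ∨ (X ↔ (Z ⊕ X))) ↔ U) ⊕ ¬(U → X)) = T ⊕ F = T

T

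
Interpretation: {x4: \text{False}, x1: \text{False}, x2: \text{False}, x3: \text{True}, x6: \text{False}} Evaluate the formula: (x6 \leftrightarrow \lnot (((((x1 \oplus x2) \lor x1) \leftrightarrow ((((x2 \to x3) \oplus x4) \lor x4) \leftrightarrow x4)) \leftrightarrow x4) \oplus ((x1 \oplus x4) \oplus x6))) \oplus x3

\text{True}

Substituting x4=\text{False}, x1=\text{False}, x2=\text{False}, x3=\text{True}, x6=\text{False}:
x1 \oplus x2 = \text{False} \oplus \text{False} = \text{False}
(x1 \oplus x2) \lor x1 = \text{False} \lor \text{False} = \text{False}
x2 \to x3 = \text{False} \to \text{True} = \text{True}
(x2 \to x3) \oplus x4 = \text{True} \oplus \text{False} = \text{True}
((x2 \to x3) \oplus x4) \lor x4 = \text{True} \lor \text{False} = \text{True}
(((x2 \to x3) \oplus x4) \lor x4) \leftrightarrow x4 = \text{True} \leftrightarrow \text{False} = \text{False}
((x1 \oplus x2) \lor x1) \leftrightarrow ((((x2 \to x3) \oplus x4) \lor x4) \leftrightarrow x4) = \text{False} \leftrightarrow \text{False} = \text{True}
(((x1 \oplus x2) \lor x1) \leftrightarrow ((((x2 \to x3) \oplus x4) \lor x4) \leftrightarrow x4)) \leftrightarrow x4 = \text{True} \leftrightarrow \text{False} = \text{False}
x1 \oplus x4 = \text{False} \oplus \text{False} = \text{False}
(x1 \oplus x4) \oplus x6 = \text{False} \oplus \text{False} = \text{False}
((((x1 \oplus x2) \lor x1) \leftrightarrow ((((x2 \to x3) \oplus x4) \lor x4) \leftrightarrow x4)) \leftrightarrow x4) \oplus ((x1 \oplus x4) \oplus x6) = \text{False} \oplus \text{False} = \text{False}
\lnot (((((x1 \oplus x2) \lor x1) \leftrightarrow ((((x2 \to x3) \oplus x4) \lor x4) \leftrightarrow x4)) \leftrightarrow x4) \oplus ((x1 \oplus x4) \oplus x6)) = \lnot \text{False} = \text{True}
x6 \leftrightarrow \lnot (((((x1 \oplus x2) \lor x1) \leftrightarrow ((((x2 \to x3) \oplus x4) \lor x4) \leftrightarrow x4)) \leftrightarrow x4) \oplus ((x1 \oplus x4) \oplus x6)) = \text{False} \leftrightarrow \text{True} = \text{False}
(x6 \leftrightarrow \lnot (((((x1 \oplus x2) \lor x1) \leftrightarrow ((((x2 \to x3) \oplus x4) \lor x4) \leftrightarrow x4)) \leftrightarrow x4) \oplus ((x1 \oplus x4) \oplus x6))) \oplus x3 = \text{False} \oplus \text{True} = \text{True}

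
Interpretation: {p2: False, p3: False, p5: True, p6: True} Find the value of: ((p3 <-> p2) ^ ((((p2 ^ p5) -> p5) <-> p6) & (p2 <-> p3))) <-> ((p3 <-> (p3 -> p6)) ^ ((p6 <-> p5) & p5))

p3 <-> p2 = False <-> False = True
p2 ^ p5 = False ^ True = True
(p2 ^ p5) -> p5 = True -> True = True
((p2 ^ p5) -> p5) <-> p6 = True <-> True = True
p2 <-> p3 = False <-> False = True
(((p2 ^ p5) -> p5) <-> p6) & (p2 <-> p3) = True & True = True
(p3 <-> p2) ^ ((((p2 ^ p5) -> p5) <-> p6) & (p2 <-> p3)) = True ^ True = False
p3 -> p6 = False -> True = True
p3 <-> (p3 -> p6) = False <-> True = False
p6 <-> p5 = True <-> True = True
(p6 <-> p5) & p5 = True & True = True
(p3 <-> (p3 -> p6)) ^ ((p6 <-> p5) & p5) = False ^ True = True
((p3 <-> p2) ^ ((((p2 ^ p5) -> p5) <-> p6) & (p2 <-> p3))) <-> ((p3 <-> (p3 -> p6)) ^ ((p6 <-> p5) & p5)) = False <-> True = False

False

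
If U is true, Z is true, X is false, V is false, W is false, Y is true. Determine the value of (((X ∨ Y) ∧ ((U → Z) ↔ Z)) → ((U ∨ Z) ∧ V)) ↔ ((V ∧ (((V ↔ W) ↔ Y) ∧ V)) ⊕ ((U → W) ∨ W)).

X ∨ Y = F ∨ T = T
U → Z = T → T = T
(U → Z) ↔ Z = T ↔ T = T
(X ∨ Y) ∧ ((U → Z) ↔ Z) = T ∧ T = T
U ∨ Z = T ∨ T = T
(U ∨ Z) ∧ V = T ∧ F = F
((X ∨ Y) ∧ ((U → Z) ↔ Z)) → ((U ∨ Z) ∧ V) = T → F = F
V ↔ W = F ↔ F = T
(V ↔ W) ↔ Y = T ↔ T = T
((V ↔ W) ↔ Y) ∧ V = T ∧ F = F
V ∧ (((V ↔ W) ↔ Y) ∧ V) = F ∧ F = F
U → W = T → F = F
(U → W) ∨ W = F ∨ F = F
(V ∧ (((V ↔ W) ↔ Y) ∧ V)) ⊕ ((U → W) ∨ W) = F ⊕ F = F
(((X ∨ Y) ∧ ((U → Z) ↔ Z)) → ((U ∨ Z) ∧ V)) ↔ ((V ∧ (((V ↔ W) ↔ Y) ∧ V)) ⊕ ((U → W) ∨ W)) = F ↔ F = T

T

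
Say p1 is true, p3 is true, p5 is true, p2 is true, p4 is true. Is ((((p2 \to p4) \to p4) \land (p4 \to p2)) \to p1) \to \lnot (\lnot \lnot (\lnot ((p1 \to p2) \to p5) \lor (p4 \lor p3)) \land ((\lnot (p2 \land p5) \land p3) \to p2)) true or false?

\text{False}

p2 \to p4 = \text{True} \to \text{True} = \text{True}
(p2 \to p4) \to p4 = \text{True} \to \text{True} = \text{True}
p4 \to p2 = \text{True} \to \text{True} = \text{True}
((p2 \to p4) \to p4) \land (p4 \to p2) = \text{True} \land \text{True} = \text{True}
(((p2 \to p4) \to p4) \land (p4 \to p2)) \to p1 = \text{True} \to \text{True} = \text{True}
p1 \to p2 = \text{True} \to \text{True} = \text{True}
(p1 \to p2) \to p5 = \text{True} \to \text{True} = \text{True}
\lnot ((p1 \to p2) \to p5) = \lnot \text{True} = \text{False}
p4 \lor p3 = \text{True} \lor \text{True} = \text{True}
\lnot ((p1 \to p2) \to p5) \lor (p4 \lor p3) = \text{False} \lor \text{True} = \text{True}
\lnot (\lnot ((p1 \to p2) \to p5) \lor (p4 \lor p3)) = \lnot \text{True} = \text{False}
\lnot \lnot (\lnot ((p1 \to p2) \to p5) \lor (p4 \lor p3)) = \lnot \text{False} = \text{True}
p2 \land p5 = \text{True} \land \text{True} = \text{True}
\lnot (p2 \land p5) = \lnot \text{True} = \text{False}
\lnot (p2 \land p5) \land p3 = \text{False} \land \text{True} = \text{False}
(\lnot (p2 \land p5) \land p3) \to p2 = \text{False} \to \text{True} = \text{True}
\lnot \lnot (\lnot ((p1 \to p2) \to p5) \lor (p4 \lor p3)) \land ((\lnot (p2 \land p5) \land p3) \to p2) = \text{True} \land \text{True} = \text{True}
\lnot (\lnot \lnot (\lnot ((p1 \to p2) \to p5) \lor (p4 \lor p3)) \land ((\lnot (p2 \land p5) \land p3) \to p2)) = \lnot \text{True} = \text{False}
((((p2 \to p4) \to p4) \land (p4 \to p2)) \to p1) \to \lnot (\lnot \lnot (\lnot ((p1 \to p2) \to p5) \lor (p4 \lor p3)) \land ((\lnot (p2 \land p5) \land p3) \to p2)) = \text{True} \to \text{False} = \text{False}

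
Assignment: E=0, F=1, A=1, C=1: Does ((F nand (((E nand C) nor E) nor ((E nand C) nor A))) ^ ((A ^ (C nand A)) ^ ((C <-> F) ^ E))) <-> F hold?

0

E nand C = 0 nand 1 = 1
(E nand C) nor E = 1 nor 0 = 0
E nand C = 0 nand 1 = 1
(E nand C) nor A = 1 nor 1 = 0
((E nand C) nor E) nor ((E nand C) nor A) = 0 nor 0 = 1
F nand (((E nand C) nor E) nor ((E nand C) nor A)) = 1 nand 1 = 0
C nand A = 1 nand 1 = 0
A ^ (C nand A) = 1 ^ 0 = 1
C <-> F = 1 <-> 1 = 1
(C <-> F) ^ E = 1 ^ 0 = 1
(A ^ (C nand A)) ^ ((C <-> F) ^ E) = 1 ^ 1 = 0
(F nand (((E nand C) nor E) nor ((E nand C) nor A))) ^ ((A ^ (C nand A)) ^ ((C <-> F) ^ E)) = 0 ^ 0 = 0
((F nand (((E nand C) nor E) nor ((E nand C) nor A))) ^ ((A ^ (C nand A)) ^ ((C <-> F) ^ E))) <-> F = 0 <-> 1 = 0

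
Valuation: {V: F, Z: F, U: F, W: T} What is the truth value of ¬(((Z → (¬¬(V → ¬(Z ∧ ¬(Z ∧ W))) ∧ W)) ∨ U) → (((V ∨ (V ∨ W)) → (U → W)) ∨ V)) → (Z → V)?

T

Substituting V=F, Z=F, U=F, W=T:
Z ∧ W = F ∧ T = F
¬(Z ∧ W) = ¬F = T
Z ∧ ¬(Z ∧ W) = F ∧ T = F
¬(Z ∧ ¬(Z ∧ W)) = ¬F = T
V → ¬(Z ∧ ¬(Z ∧ W)) = F → T = T
¬(V → ¬(Z ∧ ¬(Z ∧ W))) = ¬T = F
¬¬(V → ¬(Z ∧ ¬(Z ∧ W))) = ¬F = T
¬¬(V → ¬(Z ∧ ¬(Z ∧ W))) ∧ W = T ∧ T = T
Z → (¬¬(V → ¬(Z ∧ ¬(Z ∧ W))) ∧ W) = F → T = T
(Z → (¬¬(V → ¬(Z ∧ ¬(Z ∧ W))) ∧ W)) ∨ U = T ∨ F = T
V ∨ W = F ∨ T = T
V ∨ (V ∨ W) = F ∨ T = T
U → W = F → T = T
(V ∨ (V ∨ W)) → (U → W) = T → T = T
((V ∨ (V ∨ W)) → (U → W)) ∨ V = T ∨ F = T
((Z → (¬¬(V → ¬(Z ∧ ¬(Z ∧ W))) ∧ W)) ∨ U) → (((V ∨ (V ∨ W)) → (U → W)) ∨ V) = T → T = T
¬(((Z → (¬¬(V → ¬(Z ∧ ¬(Z ∧ W))) ∧ W)) ∨ U) → (((V ∨ (V ∨ W)) → (U → W)) ∨ V)) = ¬T = F
Z → V = F → F = T
¬(((Z → (¬¬(V → ¬(Z ∧ ¬(Z ∧ W))) ∧ W)) ∨ U) → (((V ∨ (V ∨ W)) → (U → W)) ∨ V)) → (Z → V) = F → T = T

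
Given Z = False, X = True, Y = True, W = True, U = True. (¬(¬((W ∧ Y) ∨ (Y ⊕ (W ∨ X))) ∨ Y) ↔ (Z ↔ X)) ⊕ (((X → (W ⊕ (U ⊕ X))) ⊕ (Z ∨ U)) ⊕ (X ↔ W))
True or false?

False

W ∧ Y = True ∧ True = True
W ∨ X = True ∨ True = True
Y ⊕ (W ∨ X) = True ⊕ True = False
(W ∧ Y) ∨ (Y ⊕ (W ∨ X)) = True ∨ False = True
¬((W ∧ Y) ∨ (Y ⊕ (W ∨ X))) = ¬True = False
¬((W ∧ Y) ∨ (Y ⊕ (W ∨ X))) ∨ Y = False ∨ True = True
¬(¬((W ∧ Y) ∨ (Y ⊕ (W ∨ X))) ∨ Y) = ¬True = False
Z ↔ X = False ↔ True = False
¬(¬((W ∧ Y) ∨ (Y ⊕ (W ∨ X))) ∨ Y) ↔ (Z ↔ X) = False ↔ False = True
U ⊕ X = True ⊕ True = False
W ⊕ (U ⊕ X) = True ⊕ False = True
X → (W ⊕ (U ⊕ X)) = True → True = True
Z ∨ U = False ∨ True = True
(X → (W ⊕ (U ⊕ X))) ⊕ (Z ∨ U) = True ⊕ True = False
X ↔ W = True ↔ True = True
((X → (W ⊕ (U ⊕ X))) ⊕ (Z ∨ U)) ⊕ (X ↔ W) = False ⊕ True = True
(¬(¬((W ∧ Y) ∨ (Y ⊕ (W ∨ X))) ∨ Y) ↔ (Z ↔ X)) ⊕ (((X → (W ⊕ (U ⊕ X))) ⊕ (Z ∨ U)) ⊕ (X ↔ W)) = True ⊕ True = False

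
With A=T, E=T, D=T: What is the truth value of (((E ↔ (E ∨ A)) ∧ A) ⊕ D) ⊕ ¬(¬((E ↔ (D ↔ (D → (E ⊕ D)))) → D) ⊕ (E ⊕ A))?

Substituting A=T, E=T, D=T:
E ∨ A = T ∨ T = T
E ↔ (E ∨ A) = T ↔ T = T
(E ↔ (E ∨ A)) ∧ A = T ∧ T = T
((E ↔ (E ∨ A)) ∧ A) ⊕ D = T ⊕ T = F
E ⊕ D = T ⊕ T = F
D → (E ⊕ D) = T → F = F
D ↔ (D → (E ⊕ D)) = T ↔ F = F
E ↔ (D ↔ (D → (E ⊕ D))) = T ↔ F = F
(E ↔ (D ↔ (D → (E ⊕ D)))) → D = F → T = T
¬((E ↔ (D ↔ (D → (E ⊕ D)))) → D) = ¬T = F
E ⊕ A = T ⊕ T = F
¬((E ↔ (D ↔ (D → (E ⊕ D)))) → D) ⊕ (E ⊕ A) = F ⊕ F = F
¬(¬((E ↔ (D ↔ (D → (E ⊕ D)))) → D) ⊕ (E ⊕ A)) = ¬F = T
(((E ↔ (E ∨ A)) ∧ A) ⊕ D) ⊕ ¬(¬((E ↔ (D ↔ (D → (E ⊕ D)))) → D) ⊕ (E ⊕ A)) = F ⊕ T = T

T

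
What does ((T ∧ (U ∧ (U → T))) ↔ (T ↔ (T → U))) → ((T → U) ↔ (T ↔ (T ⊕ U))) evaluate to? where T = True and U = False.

Substituting T=True, U=False:
U → T = False → True = True
U ∧ (U → T) = False ∧ True = False
T ∧ (U ∧ (U → T)) = True ∧ False = False
T → U = True → False = False
T ↔ (T → U) = True ↔ False = False
(T ∧ (U ∧ (U → T))) ↔ (T ↔ (T → U)) = False ↔ False = True
T → U = True → False = False
T ⊕ U = True ⊕ False = True
T ↔ (T ⊕ U) = True ↔ True = True
(T → U) ↔ (T ↔ (T ⊕ U)) = False ↔ True = False
((T ∧ (U ∧ (U → T))) ↔ (T ↔ (T → U))) → ((T → U) ↔ (T ↔ (T ⊕ U))) = True → False = False

False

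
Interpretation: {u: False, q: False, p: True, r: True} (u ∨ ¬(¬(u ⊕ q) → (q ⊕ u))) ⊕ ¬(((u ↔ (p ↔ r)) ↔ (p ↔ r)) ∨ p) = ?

u ⊕ q = False ⊕ False = False
¬(u ⊕ q) = ¬False = True
q ⊕ u = False ⊕ False = False
¬(u ⊕ q) → (q ⊕ u) = True → False = False
¬(¬(u ⊕ q) → (q ⊕ u)) = ¬False = True
u ∨ ¬(¬(u ⊕ q) → (q ⊕ u)) = False ∨ True = True
p ↔ r = True ↔ True = True
u ↔ (p ↔ r) = False ↔ True = False
p ↔ r = True ↔ True = True
(u ↔ (p ↔ r)) ↔ (p ↔ r) = False ↔ True = False
((u ↔ (p ↔ r)) ↔ (p ↔ r)) ∨ p = False ∨ True = True
¬(((u ↔ (p ↔ r)) ↔ (p ↔ r)) ∨ p) = ¬True = False
(u ∨ ¬(¬(u ⊕ q) → (q ⊕ u))) ⊕ ¬(((u ↔ (p ↔ r)) ↔ (p ↔ r)) ∨ p) = True ⊕ False = True

True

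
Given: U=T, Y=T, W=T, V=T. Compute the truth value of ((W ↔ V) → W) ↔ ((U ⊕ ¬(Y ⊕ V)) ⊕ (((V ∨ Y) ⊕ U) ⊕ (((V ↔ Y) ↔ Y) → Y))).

T

Substituting U=T, Y=T, W=T, V=T:
W ↔ V = T ↔ T = T
(W ↔ V) → W = T → T = T
Y ⊕ V = T ⊕ T = F
¬(Y ⊕ V) = ¬F = T
U ⊕ ¬(Y ⊕ V) = T ⊕ T = F
V ∨ Y = T ∨ T = T
(V ∨ Y) ⊕ U = T ⊕ T = F
V ↔ Y = T ↔ T = T
(V ↔ Y) ↔ Y = T ↔ T = T
((V ↔ Y) ↔ Y) → Y = T → T = T
((V ∨ Y) ⊕ U) ⊕ (((V ↔ Y) ↔ Y) → Y) = F ⊕ T = T
(U ⊕ ¬(Y ⊕ V)) ⊕ (((V ∨ Y) ⊕ U) ⊕ (((V ↔ Y) ↔ Y) → Y)) = F ⊕ T = T
((W ↔ V) → W) ↔ ((U ⊕ ¬(Y ⊕ V)) ⊕ (((V ∨ Y) ⊕ U) ⊕ (((V ↔ Y) ↔ Y) → Y))) = T ↔ T = T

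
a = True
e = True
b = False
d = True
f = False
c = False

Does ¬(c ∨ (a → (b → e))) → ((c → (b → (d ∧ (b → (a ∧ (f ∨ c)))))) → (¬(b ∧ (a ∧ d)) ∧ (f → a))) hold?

b → e = False → True = True
a → (b → e) = True → True = True
c ∨ (a → (b → e)) = False ∨ True = True
¬(c ∨ (a → (b → e))) = ¬True = False
f ∨ c = False ∨ False = False
a ∧ (f ∨ c) = True ∧ False = False
b → (a ∧ (f ∨ c)) = False → False = True
d ∧ (b → (a ∧ (f ∨ c))) = True ∧ True = True
b → (d ∧ (b → (a ∧ (f ∨ c)))) = False → True = True
c → (b → (d ∧ (b → (a ∧ (f ∨ c))))) = False → True = True
a ∧ d = True ∧ True = True
b ∧ (a ∧ d) = False ∧ True = False
¬(b ∧ (a ∧ d)) = ¬False = True
f → a = False → True = True
¬(b ∧ (a ∧ d)) ∧ (f → a) = True ∧ True = True
(c → (b → (d ∧ (b → (a ∧ (f ∨ c)))))) → (¬(b ∧ (a ∧ d)) ∧ (f → a)) = True → True = True
¬(c ∨ (a → (b → e))) → ((c → (b → (d ∧ (b → (a ∧ (f ∨ c)))))) → (¬(b ∧ (a ∧ d)) ∧ (f → a))) = False → True = True

True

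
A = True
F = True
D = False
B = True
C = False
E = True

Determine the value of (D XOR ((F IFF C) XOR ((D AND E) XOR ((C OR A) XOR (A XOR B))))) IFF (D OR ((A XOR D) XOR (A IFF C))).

Substituting A=True, F=True, D=False, B=True, C=False, E=True:
F IFF C = True IFF False = False
D AND E = False AND True = False
C OR A = False OR True = True
A XOR B = True XOR True = False
(C OR A) XOR (A XOR B) = True XOR False = True
(D AND E) XOR ((C OR A) XOR (A XOR B)) = False XOR True = True
(F IFF C) XOR ((D AND E) XOR ((C OR A) XOR (A XOR B))) = False XOR True = True
D XOR ((F IFF C) XOR ((D AND E) XOR ((C OR A) XOR (A XOR B)))) = False XOR True = True
A XOR D = True XOR False = True
A IFF C = True IFF False = False
(A XOR D) XOR (A IFF C) = True XOR False = True
D OR ((A XOR D) XOR (A IFF C)) = False OR True = True
(D XOR ((F IFF C) XOR ((D AND E) XOR ((C OR A) XOR (A XOR B))))) IFF (D OR ((A XOR D) XOR (A IFF C))) = True IFF True = True

True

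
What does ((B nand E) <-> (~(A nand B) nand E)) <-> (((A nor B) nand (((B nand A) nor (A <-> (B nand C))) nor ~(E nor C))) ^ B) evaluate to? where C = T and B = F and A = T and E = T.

T

B nand E = F nand T = T
A nand B = T nand F = T
~(A nand B) = ~T = F
~(A nand B) nand E = F nand T = T
(B nand E) <-> (~(A nand B) nand E) = T <-> T = T
A nor B = T nor F = F
B nand A = F nand T = T
B nand C = F nand T = T
A <-> (B nand C) = T <-> T = T
(B nand A) nor (A <-> (B nand C)) = T nor T = F
E nor C = T nor T = F
~(E nor C) = ~F = T
((B nand A) nor (A <-> (B nand C))) nor ~(E nor C) = F nor T = F
(A nor B) nand (((B nand A) nor (A <-> (B nand C))) nor ~(E nor C)) = F nand F = T
((A nor B) nand (((B nand A) nor (A <-> (B nand C))) nor ~(E nor C))) ^ B = T ^ F = T
((B nand E) <-> (~(A nand B) nand E)) <-> (((A nor B) nand (((B nand A) nor (A <-> (B nand C))) nor ~(E nor C))) ^ B) = T <-> T = T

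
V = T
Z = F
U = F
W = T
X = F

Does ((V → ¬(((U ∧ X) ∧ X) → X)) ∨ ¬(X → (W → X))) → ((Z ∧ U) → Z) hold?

T

U ∧ X = F ∧ F = F
(U ∧ X) ∧ X = F ∧ F = F
((U ∧ X) ∧ X) → X = F → F = T
¬(((U ∧ X) ∧ X) → X) = ¬T = F
V → ¬(((U ∧ X) ∧ X) → X) = T → F = F
W → X = T → F = F
X → (W → X) = F → F = T
¬(X → (W → X)) = ¬T = F
(V → ¬(((U ∧ X) ∧ X) → X)) ∨ ¬(X → (W → X)) = F ∨ F = F
Z ∧ U = F ∧ F = F
(Z ∧ U) → Z = F → F = T
((V → ¬(((U ∧ X) ∧ X) → X)) ∨ ¬(X → (W → X))) → ((Z ∧ U) → Z) = F → T = T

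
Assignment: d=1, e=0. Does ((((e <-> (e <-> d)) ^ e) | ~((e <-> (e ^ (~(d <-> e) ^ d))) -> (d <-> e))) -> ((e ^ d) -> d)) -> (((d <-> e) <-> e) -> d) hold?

1

e <-> d = 0 <-> 1 = 0
e <-> (e <-> d) = 0 <-> 0 = 1
(e <-> (e <-> d)) ^ e = 1 ^ 0 = 1
d <-> e = 1 <-> 0 = 0
~(d <-> e) = ~0 = 1
~(d <-> e) ^ d = 1 ^ 1 = 0
e ^ (~(d <-> e) ^ d) = 0 ^ 0 = 0
e <-> (e ^ (~(d <-> e) ^ d)) = 0 <-> 0 = 1
d <-> e = 1 <-> 0 = 0
(e <-> (e ^ (~(d <-> e) ^ d))) -> (d <-> e) = 1 -> 0 = 0
~((e <-> (e ^ (~(d <-> e) ^ d))) -> (d <-> e)) = ~0 = 1
((e <-> (e <-> d)) ^ e) | ~((e <-> (e ^ (~(d <-> e) ^ d))) -> (d <-> e)) = 1 | 1 = 1
e ^ d = 0 ^ 1 = 1
(e ^ d) -> d = 1 -> 1 = 1
(((e <-> (e <-> d)) ^ e) | ~((e <-> (e ^ (~(d <-> e) ^ d))) -> (d <-> e))) -> ((e ^ d) -> d) = 1 -> 1 = 1
d <-> e = 1 <-> 0 = 0
(d <-> e) <-> e = 0 <-> 0 = 1
((d <-> e) <-> e) -> d = 1 -> 1 = 1
((((e <-> (e <-> d)) ^ e) | ~((e <-> (e ^ (~(d <-> e) ^ d))) -> (d <-> e))) -> ((e ^ d) -> d)) -> (((d <-> e) <-> e) -> d) = 1 -> 1 = 1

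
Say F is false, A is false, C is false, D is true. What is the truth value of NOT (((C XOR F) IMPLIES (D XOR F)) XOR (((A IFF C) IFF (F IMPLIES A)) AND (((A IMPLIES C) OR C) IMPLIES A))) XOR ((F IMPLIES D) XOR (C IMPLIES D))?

false

Substituting F=false, A=false, C=false, D=true:
C XOR F = false XOR false = false
D XOR F = true XOR false = true
(C XOR F) IMPLIES (D XOR F) = false IMPLIES true = true
A IFF C = false IFF false = true
F IMPLIES A = false IMPLIES false = true
(A IFF C) IFF (F IMPLIES A) = true IFF true = true
A IMPLIES C = false IMPLIES false = true
(A IMPLIES C) OR C = true OR false = true
((A IMPLIES C) OR C) IMPLIES A = true IMPLIES false = false
((A IFF C) IFF (F IMPLIES A)) AND (((A IMPLIES C) OR C) IMPLIES A) = true AND false = false
((C XOR F) IMPLIES (D XOR F)) XOR (((A IFF C) IFF (F IMPLIES A)) AND (((A IMPLIES C) OR C) IMPLIES A)) = true XOR false = true
NOT (((C XOR F) IMPLIES (D XOR F)) XOR (((A IFF C) IFF (F IMPLIES A)) AND (((A IMPLIES C) OR C) IMPLIES A))) = NOT true = false
F IMPLIES D = false IMPLIES true = true
C IMPLIES D = false IMPLIES true = true
(F IMPLIES D) XOR (C IMPLIES D) = true XOR true = false
NOT (((C XOR F) IMPLIES (D XOR F)) XOR (((A IFF C) IFF (F IMPLIES A)) AND (((A IMPLIES C) OR C) IMPLIES A))) XOR ((F IMPLIES D) XOR (C IMPLIES D)) = false XOR false = false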